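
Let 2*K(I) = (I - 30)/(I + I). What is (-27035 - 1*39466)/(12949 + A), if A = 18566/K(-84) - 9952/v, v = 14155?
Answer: -941321655/957856663 ≈ -0.98274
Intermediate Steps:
K(I) = (-30 + I)/(4*I) (K(I) = ((I - 30)/(I + I))/2 = ((-30 + I)/((2*I)))/2 = ((-30 + I)*(1/(2*I)))/2 = ((-30 + I)/(2*I))/2 = (-30 + I)/(4*I))
A = 774563568/14155 (A = 18566/(((¼)*(-30 - 84)/(-84))) - 9952/14155 = 18566/(((¼)*(-1/84)*(-114))) - 9952*1/14155 = 18566/(19/56) - 9952/14155 = 18566*(56/19) - 9952/14155 = 1039696/19 - 9952/14155 = 774563568/14155 ≈ 54720.)
(-27035 - 1*39466)/(12949 + A) = (-27035 - 1*39466)/(12949 + 774563568/14155) = (-27035 - 39466)/(957856663/14155) = -66501*14155/957856663 = -941321655/957856663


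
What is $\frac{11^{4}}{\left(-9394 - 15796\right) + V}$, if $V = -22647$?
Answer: $- \frac{14641}{47837} \approx -0.30606$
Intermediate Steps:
$\frac{11^{4}}{\left(-9394 - 15796\right) + V} = \frac{11^{4}}{\left(-9394 - 15796\right) - 22647} = \frac{14641}{-25190 - 22647} = \frac{14641}{-47837} = 14641 \left(- \frac{1}{47837}\right) = - \frac{14641}{47837}$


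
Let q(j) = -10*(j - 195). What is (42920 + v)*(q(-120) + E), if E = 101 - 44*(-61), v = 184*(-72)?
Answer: 176103320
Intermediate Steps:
v = -13248
q(j) = 1950 - 10*j (q(j) = -10*(-195 + j) = 1950 - 10*j)
E = 2785 (E = 101 + 2684 = 2785)
(42920 + v)*(q(-120) + E) = (42920 - 13248)*((1950 - 10*(-120)) + 2785) = 29672*((1950 + 1200) + 2785) = 29672*(3150 + 2785) = 29672*5935 = 176103320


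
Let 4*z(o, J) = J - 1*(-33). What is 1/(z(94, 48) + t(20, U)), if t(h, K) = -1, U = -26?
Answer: 4/77 ≈ 0.051948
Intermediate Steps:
z(o, J) = 33/4 + J/4 (z(o, J) = (J - 1*(-33))/4 = (J + 33)/4 = (33 + J)/4 = 33/4 + J/4)
1/(z(94, 48) + t(20, U)) = 1/((33/4 + (¼)*48) - 1) = 1/((33/4 + 12) - 1) = 1/(81/4 - 1) = 1/(77/4) = 4/77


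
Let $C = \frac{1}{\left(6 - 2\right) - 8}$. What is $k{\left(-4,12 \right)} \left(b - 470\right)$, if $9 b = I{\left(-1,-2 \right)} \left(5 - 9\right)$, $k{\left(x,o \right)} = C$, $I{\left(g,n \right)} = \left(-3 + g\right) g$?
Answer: $\frac{2123}{18} \approx 117.94$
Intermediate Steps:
$I{\left(g,n \right)} = g \left(-3 + g\right)$
$C = - \frac{1}{4}$ ($C = \frac{1}{\left(6 - 2\right) - 8} = \frac{1}{4 - 8} = \frac{1}{-4} = - \frac{1}{4} \approx -0.25$)
$k{\left(x,o \right)} = - \frac{1}{4}$
$b = - \frac{16}{9}$ ($b = \frac{- (-3 - 1) \left(5 - 9\right)}{9} = \frac{\left(-1\right) \left(-4\right) \left(-4\right)}{9} = \frac{4 \left(-4\right)}{9} = \frac{1}{9} \left(-16\right) = - \frac{16}{9} \approx -1.7778$)
$k{\left(-4,12 \right)} \left(b - 470\right) = - \frac{- \frac{16}{9} - 470}{4} = \left(- \frac{1}{4}\right) \left(- \frac{4246}{9}\right) = \frac{2123}{18}$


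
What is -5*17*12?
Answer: -1020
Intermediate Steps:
-5*17*12 = -85*12 = -1020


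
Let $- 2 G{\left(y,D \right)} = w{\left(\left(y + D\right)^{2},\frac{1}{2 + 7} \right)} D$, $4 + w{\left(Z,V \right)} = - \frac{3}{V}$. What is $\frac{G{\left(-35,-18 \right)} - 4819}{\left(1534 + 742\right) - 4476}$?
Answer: $\frac{2549}{1100} \approx 2.3173$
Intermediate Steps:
$w{\left(Z,V \right)} = -4 - \frac{3}{V}$
$G{\left(y,D \right)} = \frac{31 D}{2}$ ($G{\left(y,D \right)} = - \frac{\left(-4 - \frac{3}{\frac{1}{2 + 7}}\right) D}{2} = - \frac{\left(-4 - \frac{3}{\frac{1}{9}}\right) D}{2} = - \frac{\left(-4 - 3 \frac{1}{\frac{1}{9}}\right) D}{2} = - \frac{\left(-4 - 27\right) D}{2} = - \frac{\left(-31\right) D}{2} = \frac{31 D}{2}$)
$\frac{G{\left(-35,-18 \right)} - 4819}{\left(1534 + 742\right) - 4476} = \frac{\frac{31}{2} \left(-18\right) - 4819}{\left(1534 + 742\right) - 4476} = \frac{-279 - 4819}{2276 - 4476} = - \frac{5098}{-2200} = \left(-5098\right) \left(- \frac{1}{2200}\right) = \frac{2549}{1100}$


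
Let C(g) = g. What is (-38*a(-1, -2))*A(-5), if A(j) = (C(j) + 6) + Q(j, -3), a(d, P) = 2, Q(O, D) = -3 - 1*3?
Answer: 380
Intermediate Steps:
Q(O, D) = -6 (Q(O, D) = -3 - 3 = -6)
A(j) = j (A(j) = (j + 6) - 6 = (6 + j) - 6 = j)
(-38*a(-1, -2))*A(-5) = -38*2*(-5) = -76*(-5) = 380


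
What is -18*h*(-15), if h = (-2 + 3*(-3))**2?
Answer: 32670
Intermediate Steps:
h = 121 (h = (-2 - 9)**2 = (-11)**2 = 121)
-18*h*(-15) = -18*121*(-15) = -2178*(-15) = 32670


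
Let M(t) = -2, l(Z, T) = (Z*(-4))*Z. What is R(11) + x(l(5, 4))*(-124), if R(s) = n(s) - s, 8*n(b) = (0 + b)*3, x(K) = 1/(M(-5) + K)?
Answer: -2309/408 ≈ -5.6593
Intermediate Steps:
l(Z, T) = -4*Z² (l(Z, T) = (-4*Z)*Z = -4*Z²)
x(K) = 1/(-2 + K)
n(b) = 3*b/8 (n(b) = ((0 + b)*3)/8 = (b*3)/8 = (3*b)/8 = 3*b/8)
R(s) = -5*s/8 (R(s) = 3*s/8 - s = -5*s/8)
R(11) + x(l(5, 4))*(-124) = -5/8*11 - 124/(-2 - 4*5²) = -55/8 - 124/(-2 - 4*25) = -55/8 - 124/(-2 - 100) = -55/8 - 124/(-102) = -55/8 - 1/102*(-124) = -55/8 + 62/51 = -2309/408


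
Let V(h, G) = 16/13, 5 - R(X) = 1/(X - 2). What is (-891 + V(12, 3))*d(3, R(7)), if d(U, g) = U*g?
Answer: -832824/65 ≈ -12813.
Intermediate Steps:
R(X) = 5 - 1/(-2 + X) (R(X) = 5 - 1/(X - 2) = 5 - 1/(-2 + X))
V(h, G) = 16/13 (V(h, G) = 16*(1/13) = 16/13)
(-891 + V(12, 3))*d(3, R(7)) = (-891 + 16/13)*(3*((-11 + 5*7)/(-2 + 7))) = -34701*(-11 + 35)/5/13 = -34701*(⅕)*24/13 = -34701*24/(13*5) = -11567/13*72/5 = -832824/65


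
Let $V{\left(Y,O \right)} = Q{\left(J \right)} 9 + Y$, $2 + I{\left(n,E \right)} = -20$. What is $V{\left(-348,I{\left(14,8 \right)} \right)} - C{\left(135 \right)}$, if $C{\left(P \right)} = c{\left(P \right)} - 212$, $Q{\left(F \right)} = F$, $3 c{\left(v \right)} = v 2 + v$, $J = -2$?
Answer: $-289$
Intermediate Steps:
$I{\left(n,E \right)} = -22$ ($I{\left(n,E \right)} = -2 - 20 = -22$)
$c{\left(v \right)} = v$ ($c{\left(v \right)} = \frac{v 2 + v}{3} = \frac{2 v + v}{3} = \frac{3 v}{3} = v$)
$V{\left(Y,O \right)} = -18 + Y$ ($V{\left(Y,O \right)} = \left(-2\right) 9 + Y = -18 + Y$)
$C{\left(P \right)} = -212 + P$ ($C{\left(P \right)} = P - 212 = -212 + P$)
$V{\left(-348,I{\left(14,8 \right)} \right)} - C{\left(135 \right)} = \left(-18 - 348\right) - \left(-212 + 135\right) = -366 - -77 = -366 + 77 = -289$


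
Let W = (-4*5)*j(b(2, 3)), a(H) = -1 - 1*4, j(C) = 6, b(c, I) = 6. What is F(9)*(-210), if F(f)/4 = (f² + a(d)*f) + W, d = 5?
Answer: 70560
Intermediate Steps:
a(H) = -5 (a(H) = -1 - 4 = -5)
W = -120 (W = -4*5*6 = -20*6 = -120)
F(f) = -480 - 20*f + 4*f² (F(f) = 4*((f² - 5*f) - 120) = 4*(-120 + f² - 5*f) = -480 - 20*f + 4*f²)
F(9)*(-210) = (-480 - 20*9 + 4*9²)*(-210) = (-480 - 180 + 4*81)*(-210) = (-480 - 180 + 324)*(-210) = -336*(-210) = 70560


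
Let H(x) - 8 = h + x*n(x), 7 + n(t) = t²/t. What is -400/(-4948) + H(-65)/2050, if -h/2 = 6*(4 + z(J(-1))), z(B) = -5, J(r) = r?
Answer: 120378/50717 ≈ 2.3735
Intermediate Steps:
n(t) = -7 + t (n(t) = -7 + t²/t = -7 + t)
h = 12 (h = -12*(4 - 5) = -12*(-1) = -2*(-6) = 12)
H(x) = 20 + x*(-7 + x) (H(x) = 8 + (12 + x*(-7 + x)) = 20 + x*(-7 + x))
-400/(-4948) + H(-65)/2050 = -400/(-4948) + (20 - 65*(-7 - 65))/2050 = -400*(-1/4948) + (20 - 65*(-72))*(1/2050) = 100/1237 + (20 + 4680)*(1/2050) = 100/1237 + 4700*(1/2050) = 100/1237 + 94/41 = 120378/50717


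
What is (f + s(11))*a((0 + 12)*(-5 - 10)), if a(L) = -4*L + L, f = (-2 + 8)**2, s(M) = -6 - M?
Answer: 10260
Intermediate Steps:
f = 36 (f = 6**2 = 36)
a(L) = -3*L
(f + s(11))*a((0 + 12)*(-5 - 10)) = (36 + (-6 - 1*11))*(-3*(0 + 12)*(-5 - 10)) = (36 + (-6 - 11))*(-36*(-15)) = (36 - 17)*(-3*(-180)) = 19*540 = 10260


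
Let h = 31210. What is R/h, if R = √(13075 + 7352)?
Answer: √20427/31210 ≈ 0.0045794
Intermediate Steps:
R = √20427 ≈ 142.92
R/h = √20427/31210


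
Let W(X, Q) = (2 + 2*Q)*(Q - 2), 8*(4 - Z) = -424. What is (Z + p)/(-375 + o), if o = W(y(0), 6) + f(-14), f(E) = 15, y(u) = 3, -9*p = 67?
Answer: -223/1368 ≈ -0.16301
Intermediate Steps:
p = -67/9 (p = -⅑*67 = -67/9 ≈ -7.4444)
Z = 57 (Z = 4 - ⅛*(-424) = 4 + 53 = 57)
W(X, Q) = (-2 + Q)*(2 + 2*Q) (W(X, Q) = (2 + 2*Q)*(-2 + Q) = (-2 + Q)*(2 + 2*Q))
o = 71 (o = (-4 - 2*6 + 2*6²) + 15 = (-4 - 12 + 2*36) + 15 = (-4 - 12 + 72) + 15 = 56 + 15 = 71)
(Z + p)/(-375 + o) = (57 - 67/9)/(-375 + 71) = (446/9)/(-304) = (446/9)*(-1/304) = -223/1368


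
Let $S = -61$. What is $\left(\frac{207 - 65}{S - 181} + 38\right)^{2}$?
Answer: $\frac{20493729}{14641} \approx 1399.8$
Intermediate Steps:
$\left(\frac{207 - 65}{S - 181} + 38\right)^{2} = \left(\frac{207 - 65}{-61 - 181} + 38\right)^{2} = \left(\frac{142}{-242} + 38\right)^{2} = \left(142 \left(- \frac{1}{242}\right) + 38\right)^{2} = \left(- \frac{71}{121} + 38\right)^{2} = \left(\frac{4527}{121}\right)^{2} = \frac{20493729}{14641}$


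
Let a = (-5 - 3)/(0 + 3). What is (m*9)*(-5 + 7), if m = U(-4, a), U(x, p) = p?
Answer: -48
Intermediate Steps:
a = -8/3 ≈ -2.6667
m = -8/3 ≈ -2.6667
(m*9)*(-5 + 7) = (-8/3*9)*(-5 + 7) = -24*2 = -48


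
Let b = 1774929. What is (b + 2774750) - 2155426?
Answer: 2394253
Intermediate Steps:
(b + 2774750) - 2155426 = (1774929 + 2774750) - 2155426 = 4549679 - 2155426 = 2394253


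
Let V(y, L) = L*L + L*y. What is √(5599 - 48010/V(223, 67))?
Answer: 2*√5282072702/1943 ≈ 74.810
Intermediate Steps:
V(y, L) = L² + L*y
√(5599 - 48010/V(223, 67)) = √(5599 - 48010*1/(67*(67 + 223))) = √(5599 - 48010/(67*290)) = √(5599 - 48010/19430) = √(5599 - 48010*1/19430) = √(5599 - 4801/1943) = √(10874056/1943) = 2*√5282072702/1943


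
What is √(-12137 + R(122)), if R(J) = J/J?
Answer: 2*I*√3034 ≈ 110.16*I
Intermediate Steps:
R(J) = 1
√(-12137 + R(122)) = √(-12137 + 1) = √(-12136) = 2*I*√3034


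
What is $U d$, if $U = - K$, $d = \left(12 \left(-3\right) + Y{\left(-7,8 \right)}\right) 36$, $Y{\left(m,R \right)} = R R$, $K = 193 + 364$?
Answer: $-561456$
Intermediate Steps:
$K = 557$
$Y{\left(m,R \right)} = R^{2}$
$d = 1008$ ($d = \left(12 \left(-3\right) + 8^{2}\right) 36 = \left(-36 + 64\right) 36 = 28 \cdot 36 = 1008$)
$U = -557$ ($U = \left(-1\right) 557 = -557$)
$U d = \left(-557\right) 1008 = -561456$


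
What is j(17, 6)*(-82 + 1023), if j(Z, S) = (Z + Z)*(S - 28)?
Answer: -703868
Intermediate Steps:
j(Z, S) = 2*Z*(-28 + S) (j(Z, S) = (2*Z)*(-28 + S) = 2*Z*(-28 + S))
j(17, 6)*(-82 + 1023) = (2*17*(-28 + 6))*(-82 + 1023) = (2*17*(-22))*941 = -748*941 = -703868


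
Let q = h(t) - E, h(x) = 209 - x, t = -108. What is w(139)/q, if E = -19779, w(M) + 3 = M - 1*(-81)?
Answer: 217/20096 ≈ 0.010798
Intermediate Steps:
w(M) = 78 + M (w(M) = -3 + (M - 1*(-81)) = -3 + (M + 81) = -3 + (81 + M) = 78 + M)
q = 20096 (q = (209 - 1*(-108)) - 1*(-19779) = (209 + 108) + 19779 = 317 + 19779 = 20096)
w(139)/q = (78 + 139)/20096 = 217*(1/20096) = 217/20096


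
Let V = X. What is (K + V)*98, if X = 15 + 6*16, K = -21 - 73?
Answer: 1666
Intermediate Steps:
K = -94
X = 111 (X = 15 + 96 = 111)
V = 111
(K + V)*98 = (-94 + 111)*98 = 17*98 = 1666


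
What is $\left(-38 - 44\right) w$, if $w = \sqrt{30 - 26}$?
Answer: $-164$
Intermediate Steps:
$w = 2$ ($w = \sqrt{4} = 2$)
$\left(-38 - 44\right) w = \left(-38 - 44\right) 2 = \left(-82\right) 2 = -164$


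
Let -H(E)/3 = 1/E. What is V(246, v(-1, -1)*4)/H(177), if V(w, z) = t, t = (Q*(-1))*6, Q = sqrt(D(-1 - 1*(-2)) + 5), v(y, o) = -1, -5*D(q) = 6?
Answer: 354*sqrt(95)/5 ≈ 690.07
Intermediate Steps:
D(q) = -6/5 (D(q) = -1/5*6 = -6/5)
Q = sqrt(95)/5 (Q = sqrt(-6/5 + 5) = sqrt(19/5) = sqrt(95)/5 ≈ 1.9494)
H(E) = -3/E
t = -6*sqrt(95)/5 (t = ((sqrt(95)/5)*(-1))*6 = -sqrt(95)/5*6 = -6*sqrt(95)/5 ≈ -11.696)
V(w, z) = -6*sqrt(95)/5
V(246, v(-1, -1)*4)/H(177) = (-6*sqrt(95)/5)/((-3/177)) = (-6*sqrt(95)/5)/((-3*1/177)) = (-6*sqrt(95)/5)/(-1/59) = -6*sqrt(95)/5*(-59) = 354*sqrt(95)/5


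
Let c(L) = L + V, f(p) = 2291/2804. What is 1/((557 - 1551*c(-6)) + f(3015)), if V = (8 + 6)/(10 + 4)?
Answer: 2804/23309139 ≈ 0.00012030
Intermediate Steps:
f(p) = 2291/2804 (f(p) = 2291*(1/2804) = 2291/2804)
V = 1 (V = 14/14 = 14*(1/14) = 1)
c(L) = 1 + L (c(L) = L + 1 = 1 + L)
1/((557 - 1551*c(-6)) + f(3015)) = 1/((557 - 1551*(1 - 6)) + 2291/2804) = 1/((557 - 1551*(-5)) + 2291/2804) = 1/((557 + 7755) + 2291/2804) = 1/(8312 + 2291/2804) = 1/(23309139/2804) = 2804/23309139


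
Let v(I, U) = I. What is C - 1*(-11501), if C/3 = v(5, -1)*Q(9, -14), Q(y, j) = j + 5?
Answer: 11366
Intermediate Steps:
Q(y, j) = 5 + j
C = -135 (C = 3*(5*(5 - 14)) = 3*(5*(-9)) = 3*(-45) = -135)
C - 1*(-11501) = -135 - 1*(-11501) = -135 + 11501 = 11366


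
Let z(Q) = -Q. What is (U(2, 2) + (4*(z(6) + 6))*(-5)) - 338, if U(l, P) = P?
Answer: -336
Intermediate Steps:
(U(2, 2) + (4*(z(6) + 6))*(-5)) - 338 = (2 + (4*(-1*6 + 6))*(-5)) - 338 = (2 + (4*(-6 + 6))*(-5)) - 338 = (2 + (4*0)*(-5)) - 338 = (2 + 0*(-5)) - 338 = (2 + 0) - 338 = 2 - 338 = -336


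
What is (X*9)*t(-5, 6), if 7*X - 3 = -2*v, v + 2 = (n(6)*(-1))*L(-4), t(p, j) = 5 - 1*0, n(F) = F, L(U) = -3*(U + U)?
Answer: 13275/7 ≈ 1896.4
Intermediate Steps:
L(U) = -6*U
t(p, j) = 5 (t(p, j) = 5 + 0 = 5)
v = -146 (v = -2 + (6*(-1))*(-6*(-4)) = -2 - 6*24 = -2 - 144 = -146)
X = 295/7 (X = 3/7 + (-2*(-146))/7 = 3/7 + (1/7)*292 = 3/7 + 292/7 = 295/7 ≈ 42.143)
(X*9)*t(-5, 6) = ((295/7)*9)*5 = (2655/7)*5 = 13275/7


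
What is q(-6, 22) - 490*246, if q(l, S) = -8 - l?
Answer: -120542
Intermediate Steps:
q(-6, 22) - 490*246 = (-8 - 1*(-6)) - 490*246 = (-8 + 6) - 120540 = -2 - 120540 = -120542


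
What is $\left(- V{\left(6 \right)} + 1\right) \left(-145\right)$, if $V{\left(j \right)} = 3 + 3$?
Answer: $725$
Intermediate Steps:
$V{\left(j \right)} = 6$
$\left(- V{\left(6 \right)} + 1\right) \left(-145\right) = \left(\left(-1\right) 6 + 1\right) \left(-145\right) = \left(-6 + 1\right) \left(-145\right) = \left(-5\right) \left(-145\right) = 725$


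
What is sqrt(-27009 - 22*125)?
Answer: I*sqrt(29759) ≈ 172.51*I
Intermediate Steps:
sqrt(-27009 - 22*125) = sqrt(-27009 - 2750) = sqrt(-29759) = I*sqrt(29759)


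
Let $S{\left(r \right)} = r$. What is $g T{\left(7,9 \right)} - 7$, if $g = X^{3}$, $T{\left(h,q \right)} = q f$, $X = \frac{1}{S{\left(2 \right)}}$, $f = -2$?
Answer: $- \frac{37}{4} \approx -9.25$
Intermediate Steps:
$X = \frac{1}{2} \approx 0.5$
$T{\left(h,q \right)} = - 2 q$ ($T{\left(h,q \right)} = q \left(-2\right) = - 2 q$)
$g = \frac{1}{8}$ ($g = \left(\frac{1}{2}\right)^{3} = \frac{1}{8} \approx 0.125$)
$g T{\left(7,9 \right)} - 7 = \frac{\left(-2\right) 9}{8} - 7 = \frac{1}{8} \left(-18\right) - 7 = - \frac{9}{4} - 7 = - \frac{37}{4}$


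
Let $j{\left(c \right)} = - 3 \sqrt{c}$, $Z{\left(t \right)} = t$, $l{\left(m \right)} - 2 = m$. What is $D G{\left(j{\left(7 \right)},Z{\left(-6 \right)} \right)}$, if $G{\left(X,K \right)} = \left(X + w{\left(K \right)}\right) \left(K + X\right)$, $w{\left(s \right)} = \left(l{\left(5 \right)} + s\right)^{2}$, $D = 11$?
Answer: $627 + 165 \sqrt{7} \approx 1063.5$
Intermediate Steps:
$l{\left(m \right)} = 2 + m$
$w{\left(s \right)} = \left(7 + s\right)^{2}$ ($w{\left(s \right)} = \left(\left(2 + 5\right) + s\right)^{2} = \left(7 + s\right)^{2}$)
$G{\left(X,K \right)} = \left(K + X\right) \left(X + \left(7 + K\right)^{2}\right)$ ($G{\left(X,K \right)} = \left(X + \left(7 + K\right)^{2}\right) \left(K + X\right) = \left(K + X\right) \left(X + \left(7 + K\right)^{2}\right)$)
$D G{\left(j{\left(7 \right)},Z{\left(-6 \right)} \right)} = 11 \left(\left(- 3 \sqrt{7}\right)^{2} - 6 \left(- 3 \sqrt{7}\right) - 6 \left(7 - 6\right)^{2} + - 3 \sqrt{7} \left(7 - 6\right)^{2}\right) = 11 \left(63 + 18 \sqrt{7} - 6 \cdot 1^{2} + - 3 \sqrt{7} \cdot 1^{2}\right) = 11 \left(63 + 18 \sqrt{7} - 6 + - 3 \sqrt{7} \cdot 1\right) = 11 \left(63 + 18 \sqrt{7} - 6 - 3 \sqrt{7}\right) = 11 \left(57 + 15 \sqrt{7}\right) = 627 + 165 \sqrt{7}$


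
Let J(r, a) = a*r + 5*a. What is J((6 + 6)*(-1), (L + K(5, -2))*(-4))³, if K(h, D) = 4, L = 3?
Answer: 7529536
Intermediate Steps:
J(r, a) = 5*a + a*r
J((6 + 6)*(-1), (L + K(5, -2))*(-4))³ = (((3 + 4)*(-4))*(5 + (6 + 6)*(-1)))³ = ((7*(-4))*(5 + 12*(-1)))³ = (-28*(5 - 12))³ = (-28*(-7))³ = 196³ = 7529536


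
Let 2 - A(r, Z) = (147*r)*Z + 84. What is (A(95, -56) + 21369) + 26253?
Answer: 829580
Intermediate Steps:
A(r, Z) = -82 - 147*Z*r (A(r, Z) = 2 - ((147*r)*Z + 84) = 2 - (147*Z*r + 84) = 2 - (84 + 147*Z*r) = 2 + (-84 - 147*Z*r) = -82 - 147*Z*r)
(A(95, -56) + 21369) + 26253 = ((-82 - 147*(-56)*95) + 21369) + 26253 = ((-82 + 782040) + 21369) + 26253 = (781958 + 21369) + 26253 = 803327 + 26253 = 829580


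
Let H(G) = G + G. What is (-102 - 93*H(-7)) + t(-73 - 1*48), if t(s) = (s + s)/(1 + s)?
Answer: 72121/60 ≈ 1202.0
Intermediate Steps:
H(G) = 2*G
t(s) = 2*s/(1 + s) (t(s) = (2*s)/(1 + s) = 2*s/(1 + s))
(-102 - 93*H(-7)) + t(-73 - 1*48) = (-102 - 186*(-7)) + 2*(-73 - 1*48)/(1 + (-73 - 1*48)) = (-102 - 93*(-14)) + 2*(-73 - 48)/(1 + (-73 - 48)) = (-102 + 1302) + 2*(-121)/(1 - 121) = 1200 + 2*(-121)/(-120) = 1200 + 2*(-121)*(-1/120) = 1200 + 121/60 = 72121/60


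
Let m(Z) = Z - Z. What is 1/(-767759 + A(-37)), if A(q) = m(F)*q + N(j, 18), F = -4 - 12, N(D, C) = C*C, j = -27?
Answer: -1/767435 ≈ -1.3030e-6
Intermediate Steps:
N(D, C) = C**2
F = -16
m(Z) = 0
A(q) = 324 (A(q) = 0*q + 18**2 = 0 + 324 = 324)
1/(-767759 + A(-37)) = 1/(-767759 + 324) = 1/(-767435) = -1/767435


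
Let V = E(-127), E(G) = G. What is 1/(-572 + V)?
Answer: -1/699 ≈ -0.0014306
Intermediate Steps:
V = -127
1/(-572 + V) = 1/(-572 - 127) = 1/(-699) = -1/699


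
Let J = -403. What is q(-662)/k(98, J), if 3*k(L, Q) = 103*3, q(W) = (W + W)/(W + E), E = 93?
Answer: 1324/58607 ≈ 0.022591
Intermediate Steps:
q(W) = 2*W/(93 + W) (q(W) = (W + W)/(W + 93) = (2*W)/(93 + W) = 2*W/(93 + W))
k(L, Q) = 103 (k(L, Q) = (103*3)/3 = (1/3)*309 = 103)
q(-662)/k(98, J) = (2*(-662)/(93 - 662))/103 = (2*(-662)/(-569))*(1/103) = (2*(-662)*(-1/569))*(1/103) = (1324/569)*(1/103) = 1324/58607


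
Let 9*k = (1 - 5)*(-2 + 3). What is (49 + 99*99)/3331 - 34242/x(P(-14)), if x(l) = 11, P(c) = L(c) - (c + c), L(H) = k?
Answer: -113951752/36641 ≈ -3110.0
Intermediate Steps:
k = -4/9 (k = ((1 - 5)*(-2 + 3))/9 = (-4*1)/9 = (⅑)*(-4) = -4/9 ≈ -0.44444)
L(H) = -4/9
P(c) = -4/9 - 2*c (P(c) = -4/9 - (c + c) = -4/9 - 2*c)
(49 + 99*99)/3331 - 34242/x(P(-14)) = (49 + 99*99)/3331 - 34242/11 = (49 + 9801)*(1/3331) - 34242*1/11 = 9850*(1/3331) - 34242/11 = 9850/3331 - 34242/11 = -113951752/36641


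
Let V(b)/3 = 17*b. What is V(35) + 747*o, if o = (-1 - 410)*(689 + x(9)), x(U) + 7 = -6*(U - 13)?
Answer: -216752217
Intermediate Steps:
x(U) = 71 - 6*U (x(U) = -7 - 6*(U - 13) = -7 - 6*(-13 + U) = -7 + (78 - 6*U) = 71 - 6*U)
V(b) = 51*b (V(b) = 3*(17*b) = 51*b)
o = -290166 (o = (-1 - 410)*(689 + (71 - 6*9)) = -411*(689 + (71 - 54)) = -411*(689 + 17) = -411*706 = -290166)
V(35) + 747*o = 51*35 + 747*(-290166) = 1785 - 216754002 = -216752217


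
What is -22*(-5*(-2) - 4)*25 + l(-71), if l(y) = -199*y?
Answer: 10829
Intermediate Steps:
-22*(-5*(-2) - 4)*25 + l(-71) = -22*(-5*(-2) - 4)*25 - 199*(-71) = -22*(10 - 4)*25 + 14129 = -22*6*25 + 14129 = -132*25 + 14129 = -3300 + 14129 = 10829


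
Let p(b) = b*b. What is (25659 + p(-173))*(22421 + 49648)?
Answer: 4006171572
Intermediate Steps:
p(b) = b**2
(25659 + p(-173))*(22421 + 49648) = (25659 + (-173)**2)*(22421 + 49648) = (25659 + 29929)*72069 = 55588*72069 = 4006171572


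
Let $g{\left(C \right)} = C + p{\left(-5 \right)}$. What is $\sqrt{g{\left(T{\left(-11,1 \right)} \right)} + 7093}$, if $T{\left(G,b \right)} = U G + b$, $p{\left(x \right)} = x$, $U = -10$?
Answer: $\sqrt{7199} \approx 84.847$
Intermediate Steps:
$T{\left(G,b \right)} = b - 10 G$ ($T{\left(G,b \right)} = - 10 G + b = b - 10 G$)
$g{\left(C \right)} = -5 + C$ ($g{\left(C \right)} = C - 5 = -5 + C$)
$\sqrt{g{\left(T{\left(-11,1 \right)} \right)} + 7093} = \sqrt{\left(-5 + \left(1 - -110\right)\right) + 7093} = \sqrt{\left(-5 + \left(1 + 110\right)\right) + 7093} = \sqrt{\left(-5 + 111\right) + 7093} = \sqrt{106 + 7093} = \sqrt{7199}$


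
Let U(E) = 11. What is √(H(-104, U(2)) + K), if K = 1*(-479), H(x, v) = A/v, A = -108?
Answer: I*√59147/11 ≈ 22.109*I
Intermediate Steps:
H(x, v) = -108/v
K = -479
√(H(-104, U(2)) + K) = √(-108/11 - 479) = √(-5377/11) = I*√59147/11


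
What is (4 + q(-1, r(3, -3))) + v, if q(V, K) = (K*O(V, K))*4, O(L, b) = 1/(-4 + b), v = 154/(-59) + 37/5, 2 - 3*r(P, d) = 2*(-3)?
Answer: 233/295 ≈ 0.78983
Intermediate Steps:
r(P, d) = 8/3 (r(P, d) = ⅔ - 2*(-3)/3 = ⅔ - ⅓*(-6) = ⅔ + 2 = 8/3)
v = 1413/295 (v = 154*(-1/59) + 37*(⅕) = -154/59 + 37/5 = 1413/295 ≈ 4.7898)
q(V, K) = 4*K/(-4 + K) (q(V, K) = (K/(-4 + K))*4 = 4*K/(-4 + K))
(4 + q(-1, r(3, -3))) + v = (4 + 4*(8/3)/(-4 + 8/3)) + 1413/295 = (4 + 4*(8/3)/(-4/3)) + 1413/295 = (4 + 4*(8/3)*(-¾)) + 1413/295 = (4 - 8) + 1413/295 = -4 + 1413/295 = 233/295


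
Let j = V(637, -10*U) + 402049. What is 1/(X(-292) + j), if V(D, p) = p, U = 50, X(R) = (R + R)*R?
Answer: 1/572077 ≈ 1.7480e-6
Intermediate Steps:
X(R) = 2*R² (X(R) = (2*R)*R = 2*R²)
j = 401549 (j = -10*50 + 402049 = -500 + 402049 = 401549)
1/(X(-292) + j) = 1/(2*(-292)² + 401549) = 1/(2*85264 + 401549) = 1/(170528 + 401549) = 1/572077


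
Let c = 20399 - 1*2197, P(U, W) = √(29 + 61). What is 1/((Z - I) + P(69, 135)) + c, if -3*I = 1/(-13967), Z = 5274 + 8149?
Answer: 2878968106681457350655/158167679095600397 - 5267081403*√10/316335358191200794 ≈ 18202.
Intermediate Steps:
P(U, W) = 3*√10 (P(U, W) = √90 = 3*√10)
Z = 13423
I = 1/41901 (I = -⅓/(-13967) = -⅓*(-1/13967) = 1/41901 ≈ 2.3866e-5)
c = 18202 (c = 20399 - 2197 = 18202)
1/((Z - I) + P(69, 135)) + c = 1/((13423 - 1*1/41901) + 3*√10) + 18202 = 1/((13423 - 1/41901) + 3*√10) + 18202 = 1/(562437122/41901 + 3*√10) + 18202 = 18202 + 1/(562437122/41901 + 3*√10)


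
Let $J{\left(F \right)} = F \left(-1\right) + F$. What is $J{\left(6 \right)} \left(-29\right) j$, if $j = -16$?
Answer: $0$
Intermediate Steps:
$J{\left(F \right)} = 0$ ($J{\left(F \right)} = - F + F = 0$)
$J{\left(6 \right)} \left(-29\right) j = 0 \left(-29\right) \left(-16\right) = 0 \left(-16\right) = 0$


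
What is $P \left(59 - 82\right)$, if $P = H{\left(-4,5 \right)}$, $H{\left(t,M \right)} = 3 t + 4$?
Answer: $184$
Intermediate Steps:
$H{\left(t,M \right)} = 4 + 3 t$
$P = -8$ ($P = 4 + 3 \left(-4\right) = 4 - 12 = -8$)
$P \left(59 - 82\right) = - 8 \left(59 - 82\right) = \left(-8\right) \left(-23\right) = 184$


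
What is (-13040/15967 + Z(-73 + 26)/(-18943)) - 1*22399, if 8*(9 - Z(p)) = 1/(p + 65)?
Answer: -975616305383681/43554654864 ≈ -22400.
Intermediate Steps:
Z(p) = 9 - 1/(8*(65 + p)) (Z(p) = 9 - 1/(8*(p + 65)) = 9 - 1/(8*(65 + p)))
(-13040/15967 + Z(-73 + 26)/(-18943)) - 1*22399 = (-13040/15967 + ((4679 + 72*(-73 + 26))/(8*(65 + (-73 + 26))))/(-18943)) - 1*22399 = (-13040*1/15967 + ((4679 + 72*(-47))/(8*(65 - 47)))*(-1/18943)) - 22399 = (-13040/15967 + ((1/8)*(4679 - 3384)/18)*(-1/18943)) - 22399 = (-13040/15967 + ((1/8)*(1/18)*1295)*(-1/18943)) - 22399 = (-13040/15967 + (1295/144)*(-1/18943)) - 22399 = (-13040/15967 - 1295/2727792) - 22399 = -35591084945/43554654864 - 22399 = -975616305383681/43554654864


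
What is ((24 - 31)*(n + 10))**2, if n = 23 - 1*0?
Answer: 53361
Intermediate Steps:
n = 23 (n = 23 + 0 = 23)
((24 - 31)*(n + 10))**2 = ((24 - 31)*(23 + 10))**2 = (-7*33)**2 = (-231)**2 = 53361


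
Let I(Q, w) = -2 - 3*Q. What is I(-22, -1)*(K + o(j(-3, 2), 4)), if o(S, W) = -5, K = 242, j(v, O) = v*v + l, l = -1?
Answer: 15168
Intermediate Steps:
j(v, O) = -1 + v² (j(v, O) = v*v - 1 = v² - 1 = -1 + v²)
I(-22, -1)*(K + o(j(-3, 2), 4)) = (-2 - 3*(-22))*(242 - 5) = (-2 + 66)*237 = 64*237 = 15168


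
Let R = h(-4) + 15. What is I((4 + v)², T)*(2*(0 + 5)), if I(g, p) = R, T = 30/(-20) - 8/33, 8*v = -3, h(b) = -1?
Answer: 140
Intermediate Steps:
v = -3/8 (v = (⅛)*(-3) = -3/8 ≈ -0.37500)
T = -115/66 (T = 30*(-1/20) - 8*1/33 = -3/2 - 8/33 = -115/66 ≈ -1.7424)
R = 14 (R = -1 + 15 = 14)
I(g, p) = 14
I((4 + v)², T)*(2*(0 + 5)) = 14*(2*(0 + 5)) = 14*(2*5) = 14*10 = 140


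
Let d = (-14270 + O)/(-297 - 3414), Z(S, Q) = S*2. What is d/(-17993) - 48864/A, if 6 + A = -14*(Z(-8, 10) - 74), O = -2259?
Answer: -28620779467/734492253 ≈ -38.967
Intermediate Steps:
Z(S, Q) = 2*S
d = 16529/3711 (d = (-14270 - 2259)/(-297 - 3414) = -16529/(-3711) = -16529*(-1/3711) = 16529/3711 ≈ 4.4541)
A = 1254 (A = -6 - 14*(2*(-8) - 74) = -6 - 14*(-16 - 74) = -6 - 14*(-90) = -6 + 1260 = 1254)
d/(-17993) - 48864/A = (16529/3711)/(-17993) - 48864/1254 = (16529/3711)*(-1/17993) - 48864*1/1254 = -16529/66772023 - 8144/209 = -28620779467/734492253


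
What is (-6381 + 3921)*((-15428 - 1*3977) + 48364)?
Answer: -71239140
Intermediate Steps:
(-6381 + 3921)*((-15428 - 1*3977) + 48364) = -2460*((-15428 - 3977) + 48364) = -2460*(-19405 + 48364) = -2460*28959 = -71239140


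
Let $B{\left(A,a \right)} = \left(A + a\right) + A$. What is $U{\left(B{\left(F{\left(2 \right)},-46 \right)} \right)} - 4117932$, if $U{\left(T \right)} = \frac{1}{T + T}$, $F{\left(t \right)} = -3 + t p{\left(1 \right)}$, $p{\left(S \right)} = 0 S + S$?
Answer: $- \frac{395321473}{96} \approx -4.1179 \cdot 10^{6}$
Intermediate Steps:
$p{\left(S \right)} = S$ ($p{\left(S \right)} = 0 + S = S$)
$F{\left(t \right)} = -3 + t$ ($F{\left(t \right)} = -3 + t 1 = -3 + t$)
$B{\left(A,a \right)} = a + 2 A$
$U{\left(T \right)} = \frac{1}{2 T}$
$U{\left(B{\left(F{\left(2 \right)},-46 \right)} \right)} - 4117932 = \frac{1}{2 \left(-46 + 2 \left(-3 + 2\right)\right)} - 4117932 = \frac{1}{2 \left(-46 + 2 \left(-1\right)\right)} - 4117932 = \frac{1}{2 \left(-46 - 2\right)} - 4117932 = \frac{1}{2 \left(-48\right)} - 4117932 = \frac{1}{2} \left(- \frac{1}{48}\right) - 4117932 = - \frac{1}{96} - 4117932 = - \frac{395321473}{96}$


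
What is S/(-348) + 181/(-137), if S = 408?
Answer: -9907/3973 ≈ -2.4936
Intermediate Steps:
S/(-348) + 181/(-137) = 408/(-348) + 181/(-137) = 408*(-1/348) + 181*(-1/137) = -34/29 - 181/137 = -9907/3973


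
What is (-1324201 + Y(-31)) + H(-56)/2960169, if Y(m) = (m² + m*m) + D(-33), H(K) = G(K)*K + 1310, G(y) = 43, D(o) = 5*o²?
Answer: -1299350395348/986723 ≈ -1.3168e+6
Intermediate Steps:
H(K) = 1310 + 43*K (H(K) = 43*K + 1310 = 1310 + 43*K)
Y(m) = 5445 + 2*m² (Y(m) = (m² + m*m) + 5*(-33)² = (m² + m²) + 5*1089 = 2*m² + 5445 = 5445 + 2*m²)
(-1324201 + Y(-31)) + H(-56)/2960169 = (-1324201 + (5445 + 2*(-31)²)) + (1310 + 43*(-56))/2960169 = (-1324201 + (5445 + 2*961)) + (1310 - 2408)*(1/2960169) = (-1324201 + (5445 + 1922)) - 1098*1/2960169 = (-1324201 + 7367) - 366/986723 = -1316834 - 366/986723 = -1299350395348/986723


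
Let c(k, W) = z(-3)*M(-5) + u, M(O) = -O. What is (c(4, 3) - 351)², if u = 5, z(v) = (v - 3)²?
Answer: 27556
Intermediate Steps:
z(v) = (-3 + v)²
c(k, W) = 185 (c(k, W) = (-3 - 3)²*(-1*(-5)) + 5 = (-6)²*5 + 5 = 36*5 + 5 = 180 + 5 = 185)
(c(4, 3) - 351)² = (185 - 351)² = (-166)² = 27556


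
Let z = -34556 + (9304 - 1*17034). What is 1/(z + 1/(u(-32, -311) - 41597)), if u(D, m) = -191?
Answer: -41788/1767047369 ≈ -2.3648e-5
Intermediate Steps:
z = -42286 (z = -34556 + (9304 - 17034) = -34556 - 7730 = -42286)
1/(z + 1/(u(-32, -311) - 41597)) = 1/(-42286 + 1/(-191 - 41597)) = 1/(-42286 + 1/(-41788)) = 1/(-42286 - 1/41788) = 1/(-1767047369/41788) = -41788/1767047369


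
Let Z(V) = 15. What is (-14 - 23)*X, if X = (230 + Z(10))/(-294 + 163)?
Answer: 9065/131 ≈ 69.198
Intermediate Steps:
X = -245/131 (X = (230 + 15)/(-294 + 163) = 245/(-131) = 245*(-1/131) = -245/131 ≈ -1.8702)
(-14 - 23)*X = (-14 - 23)*(-245/131) = -37*(-245/131) = 9065/131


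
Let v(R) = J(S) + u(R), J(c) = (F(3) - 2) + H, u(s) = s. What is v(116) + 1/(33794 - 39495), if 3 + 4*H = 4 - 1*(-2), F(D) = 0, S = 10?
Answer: 2616755/22804 ≈ 114.75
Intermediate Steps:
H = ¾ (H = -¾ + (4 - 1*(-2))/4 = -¾ + (4 + 2)/4 = -¾ + (¼)*6 = -¾ + 3/2 = ¾ ≈ 0.75000)
J(c) = -5/4 (J(c) = (0 - 2) + ¾ = -2 + ¾ = -5/4)
v(R) = -5/4 + R
v(116) + 1/(33794 - 39495) = (-5/4 + 116) + 1/(33794 - 39495) = 459/4 + 1/(-5701) = 459/4 - 1/5701 = 2616755/22804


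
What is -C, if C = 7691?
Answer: -7691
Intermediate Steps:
-C = -1*7691 = -7691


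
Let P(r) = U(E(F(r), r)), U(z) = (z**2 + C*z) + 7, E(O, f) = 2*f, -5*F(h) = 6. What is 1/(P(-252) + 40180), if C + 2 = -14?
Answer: 1/302267 ≈ 3.3083e-6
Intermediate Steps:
C = -16 (C = -2 - 14 = -16)
F(h) = -6/5 (F(h) = -1/5*6 = -6/5)
U(z) = 7 + z**2 - 16*z (U(z) = (z**2 - 16*z) + 7 = 7 + z**2 - 16*z)
P(r) = 7 - 32*r + 4*r**2 (P(r) = 7 + (2*r)**2 - 32*r = 7 + 4*r**2 - 32*r = 7 - 32*r + 4*r**2)
1/(P(-252) + 40180) = 1/((7 - 32*(-252) + 4*(-252)**2) + 40180) = 1/((7 + 8064 + 4*63504) + 40180) = 1/((7 + 8064 + 254016) + 40180) = 1/(262087 + 40180) = 1/302267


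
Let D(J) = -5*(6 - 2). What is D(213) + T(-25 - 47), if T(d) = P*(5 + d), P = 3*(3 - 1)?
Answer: -422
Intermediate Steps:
P = 6 (P = 3*2 = 6)
D(J) = -20 (D(J) = -5*4 = -20)
T(d) = 30 + 6*d (T(d) = 6*(5 + d) = 30 + 6*d)
D(213) + T(-25 - 47) = -20 + (30 + 6*(-25 - 47)) = -20 + (30 + 6*(-72)) = -20 + (30 - 432) = -20 - 402 = -422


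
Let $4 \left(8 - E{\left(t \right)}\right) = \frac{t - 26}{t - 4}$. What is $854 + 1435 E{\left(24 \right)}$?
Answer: $\frac{98959}{8} \approx 12370.0$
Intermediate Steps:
$E{\left(t \right)} = 8 - \frac{-26 + t}{4 \left(-4 + t\right)}$ ($E{\left(t \right)} = 8 - \frac{\left(t - 26\right) \frac{1}{t - 4}}{4} = 8 - \frac{\left(-26 + t\right) \frac{1}{-4 + t}}{4} = 8 - \frac{\frac{1}{-4 + t} \left(-26 + t\right)}{4} = 8 - \frac{-26 + t}{4 \left(-4 + t\right)}$)
$854 + 1435 E{\left(24 \right)} = 854 + 1435 \frac{-102 + 31 \cdot 24}{4 \left(-4 + 24\right)} = 854 + 1435 \frac{-102 + 744}{4 \cdot 20} = 854 + 1435 \cdot \frac{1}{4} \cdot \frac{1}{20} \cdot 642 = 854 + 1435 \cdot \frac{321}{40} = 854 + \frac{92127}{8} = \frac{98959}{8}$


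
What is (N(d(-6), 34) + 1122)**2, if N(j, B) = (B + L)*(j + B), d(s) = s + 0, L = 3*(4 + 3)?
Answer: 7086244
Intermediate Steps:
L = 21 (L = 3*7 = 21)
d(s) = s
N(j, B) = (21 + B)*(B + j) (N(j, B) = (B + 21)*(j + B) = (21 + B)*(B + j))
(N(d(-6), 34) + 1122)**2 = ((34**2 + 21*34 + 21*(-6) + 34*(-6)) + 1122)**2 = ((1156 + 714 - 126 - 204) + 1122)**2 = (1540 + 1122)**2 = 2662**2 = 7086244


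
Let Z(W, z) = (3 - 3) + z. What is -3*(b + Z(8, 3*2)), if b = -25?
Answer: 57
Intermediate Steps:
Z(W, z) = z (Z(W, z) = 0 + z = z)
-3*(b + Z(8, 3*2)) = -3*(-25 + 3*2) = -3*(-25 + 6) = -3*(-19) = 57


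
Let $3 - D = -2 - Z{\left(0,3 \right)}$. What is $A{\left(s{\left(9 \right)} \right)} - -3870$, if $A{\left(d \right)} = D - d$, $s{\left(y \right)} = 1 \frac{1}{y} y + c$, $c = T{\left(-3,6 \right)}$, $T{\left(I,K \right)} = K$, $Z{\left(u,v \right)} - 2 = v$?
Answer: $3873$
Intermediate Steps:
$Z{\left(u,v \right)} = 2 + v$
$c = 6$
$s{\left(y \right)} = 7$ ($s{\left(y \right)} = 1 \frac{1}{y} y + 6 = \frac{y}{y} + 6 = 1 + 6 = 7$)
$D = 10$ ($D = 3 - \left(-2 - \left(2 + 3\right)\right) = 3 - \left(-2 - 5\right) = 3 - -7 = 3 + 7 = 10$)
$A{\left(d \right)} = 10 - d$
$A{\left(s{\left(9 \right)} \right)} - -3870 = \left(10 - 7\right) - -3870 = \left(10 - 7\right) + 3870 = 3 + 3870 = 3873$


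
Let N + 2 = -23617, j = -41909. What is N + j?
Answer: -65528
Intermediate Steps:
N = -23619 (N = -2 - 23617 = -23619)
N + j = -23619 - 41909 = -65528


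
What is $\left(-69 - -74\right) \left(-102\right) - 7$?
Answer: $-517$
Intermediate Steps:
$\left(-69 - -74\right) \left(-102\right) - 7 = \left(-69 + 74\right) \left(-102\right) - 7 = 5 \left(-102\right) - 7 = -510 - 7 = -517$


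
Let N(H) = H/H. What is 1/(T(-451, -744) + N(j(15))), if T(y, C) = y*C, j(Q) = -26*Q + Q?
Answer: 1/335545 ≈ 2.9802e-6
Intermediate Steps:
j(Q) = -25*Q
T(y, C) = C*y
N(H) = 1
1/(T(-451, -744) + N(j(15))) = 1/(-744*(-451) + 1) = 1/(335544 + 1) = 1/335545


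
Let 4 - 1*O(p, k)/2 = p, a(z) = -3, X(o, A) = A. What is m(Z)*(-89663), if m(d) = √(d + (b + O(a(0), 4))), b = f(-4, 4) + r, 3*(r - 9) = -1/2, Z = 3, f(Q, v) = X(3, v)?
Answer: -89663*√1074/6 ≈ -4.8974e+5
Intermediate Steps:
f(Q, v) = v
O(p, k) = 8 - 2*p
r = 53/6 (r = 9 + (-1/2)/3 = 9 + (-1*½)/3 = 9 + (⅓)*(-½) = 9 - ⅙ = 53/6 ≈ 8.8333)
b = 77/6 (b = 4 + 53/6 = 77/6 ≈ 12.833)
m(d) = √(161/6 + d) (m(d) = √(d + (77/6 + (8 - 2*(-3)))) = √(d + (77/6 + (8 + 6))) = √(d + (77/6 + 14)) = √(d + 161/6) = √(161/6 + d))
m(Z)*(-89663) = (√(966 + 36*3)/6)*(-89663) = (√(966 + 108)/6)*(-89663) = (√1074/6)*(-89663) = -89663*√1074/6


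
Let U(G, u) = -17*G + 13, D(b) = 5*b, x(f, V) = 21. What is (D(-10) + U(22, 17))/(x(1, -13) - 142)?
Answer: 411/121 ≈ 3.3967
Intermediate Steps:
U(G, u) = 13 - 17*G
(D(-10) + U(22, 17))/(x(1, -13) - 142) = (5*(-10) + (13 - 17*22))/(21 - 142) = (-50 + (13 - 374))/(-121) = (-50 - 361)*(-1/121) = -411*(-1/121) = 411/121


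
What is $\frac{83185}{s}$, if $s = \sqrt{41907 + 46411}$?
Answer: $\frac{83185 \sqrt{88318}}{88318} \approx 279.91$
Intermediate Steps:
$s = \sqrt{88318} \approx 297.18$
$\frac{83185}{s} = \frac{83185}{\sqrt{88318}} = 83185 \frac{\sqrt{88318}}{88318} = \frac{83185 \sqrt{88318}}{88318}$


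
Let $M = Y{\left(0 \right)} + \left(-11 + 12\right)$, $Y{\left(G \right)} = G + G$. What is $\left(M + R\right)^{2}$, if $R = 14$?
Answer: $225$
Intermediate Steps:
$Y{\left(G \right)} = 2 G$
$M = 1$ ($M = 2 \cdot 0 + \left(-11 + 12\right) = 0 + 1 = 1$)
$\left(M + R\right)^{2} = \left(1 + 14\right)^{2} = 15^{2} = 225$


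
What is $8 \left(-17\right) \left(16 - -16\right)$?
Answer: $-4352$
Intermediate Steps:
$8 \left(-17\right) \left(16 - -16\right) = - 136 \left(16 + 16\right) = \left(-136\right) 32 = -4352$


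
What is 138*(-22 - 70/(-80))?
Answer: -11661/4 ≈ -2915.3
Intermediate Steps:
138*(-22 - 70/(-80)) = 138*(-22 - 70*(-1/80)) = 138*(-22 + 7/8) = 138*(-169/8) = -11661/4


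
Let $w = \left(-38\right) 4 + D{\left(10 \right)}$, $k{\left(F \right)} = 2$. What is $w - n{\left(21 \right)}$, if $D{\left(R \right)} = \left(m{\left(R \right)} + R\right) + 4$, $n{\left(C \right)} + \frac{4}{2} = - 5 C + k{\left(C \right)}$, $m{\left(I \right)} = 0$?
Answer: $-33$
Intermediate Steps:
$n{\left(C \right)} = - 5 C$ ($n{\left(C \right)} = -2 - \left(-2 + 5 C\right) = - 5 C$)
$D{\left(R \right)} = 4 + R$ ($D{\left(R \right)} = \left(0 + R\right) + 4 = R + 4 = 4 + R$)
$w = -138$ ($w = \left(-38\right) 4 + \left(4 + 10\right) = -152 + 14 = -138$)
$w - n{\left(21 \right)} = -138 - \left(-5\right) 21 = -138 - -105 = -138 + 105 = -33$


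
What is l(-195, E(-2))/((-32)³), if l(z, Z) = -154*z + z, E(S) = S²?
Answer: -29835/32768 ≈ -0.91049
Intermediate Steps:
l(z, Z) = -153*z
l(-195, E(-2))/((-32)³) = (-153*(-195))/((-32)³) = 29835/(-32768) = 29835*(-1/32768) = -29835/32768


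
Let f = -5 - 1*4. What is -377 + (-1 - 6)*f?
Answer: -314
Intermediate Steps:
f = -9 (f = -5 - 4 = -9)
-377 + (-1 - 6)*f = -377 + (-1 - 6)*(-9) = -377 - 7*(-9) = -377 + 63 = -314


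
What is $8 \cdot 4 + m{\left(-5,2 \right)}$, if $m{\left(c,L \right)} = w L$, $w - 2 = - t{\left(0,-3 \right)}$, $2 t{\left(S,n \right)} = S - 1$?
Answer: $37$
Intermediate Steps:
$t{\left(S,n \right)} = - \frac{1}{2} + \frac{S}{2}$ ($t{\left(S,n \right)} = \frac{S - 1}{2} = \frac{-1 + S}{2} = - \frac{1}{2} + \frac{S}{2}$)
$w = \frac{5}{2}$ ($w = 2 - \left(- \frac{1}{2} + \frac{1}{2} \cdot 0\right) = 2 - \left(- \frac{1}{2} + 0\right) = 2 - - \frac{1}{2} = 2 + \frac{1}{2} = \frac{5}{2} \approx 2.5$)
$m{\left(c,L \right)} = \frac{5 L}{2}$
$8 \cdot 4 + m{\left(-5,2 \right)} = 8 \cdot 4 + \frac{5}{2} \cdot 2 = 32 + 5 = 37$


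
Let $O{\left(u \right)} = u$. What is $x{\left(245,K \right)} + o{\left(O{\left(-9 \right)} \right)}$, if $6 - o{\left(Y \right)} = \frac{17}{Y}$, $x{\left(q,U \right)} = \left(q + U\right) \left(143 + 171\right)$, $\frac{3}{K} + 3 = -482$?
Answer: $\frac{335825407}{4365} \approx 76936.0$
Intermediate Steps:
$K = - \frac{3}{485}$ ($K = \frac{3}{-3 - 482} = \frac{3}{-485} = 3 \left(- \frac{1}{485}\right) = - \frac{3}{485} \approx -0.0061856$)
$x{\left(q,U \right)} = 314 U + 314 q$ ($x{\left(q,U \right)} = \left(U + q\right) 314 = 314 U + 314 q$)
$o{\left(Y \right)} = 6 - \frac{17}{Y}$
$x{\left(245,K \right)} + o{\left(O{\left(-9 \right)} \right)} = \left(314 \left(- \frac{3}{485}\right) + 314 \cdot 245\right) + \left(6 - \frac{17}{-9}\right) = \left(- \frac{942}{485} + 76930\right) + \left(6 - - \frac{17}{9}\right) = \frac{37310108}{485} + \left(6 + \frac{17}{9}\right) = \frac{37310108}{485} + \frac{71}{9} = \frac{335825407}{4365}$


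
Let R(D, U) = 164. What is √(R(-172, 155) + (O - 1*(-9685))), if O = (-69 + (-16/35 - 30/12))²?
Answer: √73631469/70 ≈ 122.58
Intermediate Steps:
O = 25371369/4900 (O = (-69 + (-16*1/35 - 30*1/12))² = (-69 + (-16/35 - 5/2))² = (-69 - 207/70)² = (-5037/70)² = 25371369/4900 ≈ 5177.8)
√(R(-172, 155) + (O - 1*(-9685))) = √(164 + (25371369/4900 - 1*(-9685))) = √(164 + (25371369/4900 + 9685)) = √(164 + 72827869/4900) = √(73631469/4900) = √73631469/70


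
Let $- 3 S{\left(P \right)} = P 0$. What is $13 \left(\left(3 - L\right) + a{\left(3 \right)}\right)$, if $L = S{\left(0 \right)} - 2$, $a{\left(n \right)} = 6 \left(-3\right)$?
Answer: $-169$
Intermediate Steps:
$S{\left(P \right)} = 0$ ($S{\left(P \right)} = - \frac{P 0}{3} = \left(- \frac{1}{3}\right) 0 = 0$)
$a{\left(n \right)} = -18$
$L = -2$ ($L = 0 - 2 = -2$)
$13 \left(\left(3 - L\right) + a{\left(3 \right)}\right) = 13 \left(\left(3 - -2\right) - 18\right) = 13 \left(\left(3 + 2\right) - 18\right) = 13 \left(5 - 18\right) = 13 \left(-13\right) = -169$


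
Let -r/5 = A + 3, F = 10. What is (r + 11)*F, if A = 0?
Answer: -40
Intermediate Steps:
r = -15 (r = -5*(0 + 3) = -5*3 = -15)
(r + 11)*F = (-15 + 11)*10 = -4*10 = -40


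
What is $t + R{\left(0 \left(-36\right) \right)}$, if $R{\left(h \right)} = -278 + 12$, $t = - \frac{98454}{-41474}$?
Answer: $- \frac{5466815}{20737} \approx -263.63$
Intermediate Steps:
$t = \frac{49227}{20737}$ ($t = \left(-98454\right) \left(- \frac{1}{41474}\right) = \frac{49227}{20737} \approx 2.3739$)
$R{\left(h \right)} = -266$
$t + R{\left(0 \left(-36\right) \right)} = \frac{49227}{20737} - 266 = - \frac{5466815}{20737}$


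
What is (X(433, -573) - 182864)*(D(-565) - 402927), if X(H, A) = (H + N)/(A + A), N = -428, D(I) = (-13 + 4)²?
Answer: 14070212246009/191 ≈ 7.3666e+10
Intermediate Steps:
D(I) = 81 (D(I) = (-9)² = 81)
X(H, A) = (-428 + H)/(2*A) (X(H, A) = (H - 428)/(A + A) = (-428 + H)/((2*A)) = (-428 + H)*(1/(2*A)) = (-428 + H)/(2*A))
(X(433, -573) - 182864)*(D(-565) - 402927) = ((½)*(-428 + 433)/(-573) - 182864)*(81 - 402927) = ((½)*(-1/573)*5 - 182864)*(-402846) = (-5/1146 - 182864)*(-402846) = -209562149/1146*(-402846) = 14070212246009/191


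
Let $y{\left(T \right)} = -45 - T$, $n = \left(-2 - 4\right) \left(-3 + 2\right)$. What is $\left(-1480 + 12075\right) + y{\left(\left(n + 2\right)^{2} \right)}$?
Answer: $10486$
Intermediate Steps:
$n = 6$ ($n = \left(-6\right) \left(-1\right) = 6$)
$\left(-1480 + 12075\right) + y{\left(\left(n + 2\right)^{2} \right)} = \left(-1480 + 12075\right) - \left(45 + \left(6 + 2\right)^{2}\right) = 10595 - 109 = 10486$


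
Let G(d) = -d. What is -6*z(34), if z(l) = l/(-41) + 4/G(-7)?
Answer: 444/287 ≈ 1.5470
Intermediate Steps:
z(l) = 4/7 - l/41 (z(l) = l/(-41) + 4/((-1*(-7))) = l*(-1/41) + 4/7 = -l/41 + 4*(⅐) = -l/41 + 4/7 = 4/7 - l/41)
-6*z(34) = -6*(4/7 - 1/41*34) = -6*(4/7 - 34/41) = -6*(-74/287) = 444/287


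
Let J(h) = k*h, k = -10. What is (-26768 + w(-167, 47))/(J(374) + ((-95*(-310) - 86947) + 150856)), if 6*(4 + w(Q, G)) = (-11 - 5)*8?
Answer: -80380/268857 ≈ -0.29897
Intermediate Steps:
J(h) = -10*h
w(Q, G) = -76/3 (w(Q, G) = -4 + ((-11 - 5)*8)/6 = -4 + (-16*8)/6 = -4 + (⅙)*(-128) = -4 - 64/3 = -76/3)
(-26768 + w(-167, 47))/(J(374) + ((-95*(-310) - 86947) + 150856)) = (-26768 - 76/3)/(-10*374 + ((-95*(-310) - 86947) + 150856)) = -80380/(3*(-3740 + ((29450 - 86947) + 150856))) = -80380/(3*(-3740 + (-57497 + 150856))) = -80380/(3*(-3740 + 93359)) = -80380/3/89619 = -80380/3*1/89619 = -80380/268857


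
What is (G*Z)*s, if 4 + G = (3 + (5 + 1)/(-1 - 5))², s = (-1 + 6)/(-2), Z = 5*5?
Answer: 0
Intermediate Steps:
Z = 25
s = -5/2 (s = 5*(-½) = -5/2 ≈ -2.5000)
G = 0 (G = -4 + (3 + (5 + 1)/(-1 - 5))² = -4 + (3 + 6/(-6))² = -4 + (3 + 6*(-⅙))² = -4 + (3 - 1)² = -4 + 2² = -4 + 4 = 0)
(G*Z)*s = (0*25)*(-5/2) = 0*(-5/2) = 0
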